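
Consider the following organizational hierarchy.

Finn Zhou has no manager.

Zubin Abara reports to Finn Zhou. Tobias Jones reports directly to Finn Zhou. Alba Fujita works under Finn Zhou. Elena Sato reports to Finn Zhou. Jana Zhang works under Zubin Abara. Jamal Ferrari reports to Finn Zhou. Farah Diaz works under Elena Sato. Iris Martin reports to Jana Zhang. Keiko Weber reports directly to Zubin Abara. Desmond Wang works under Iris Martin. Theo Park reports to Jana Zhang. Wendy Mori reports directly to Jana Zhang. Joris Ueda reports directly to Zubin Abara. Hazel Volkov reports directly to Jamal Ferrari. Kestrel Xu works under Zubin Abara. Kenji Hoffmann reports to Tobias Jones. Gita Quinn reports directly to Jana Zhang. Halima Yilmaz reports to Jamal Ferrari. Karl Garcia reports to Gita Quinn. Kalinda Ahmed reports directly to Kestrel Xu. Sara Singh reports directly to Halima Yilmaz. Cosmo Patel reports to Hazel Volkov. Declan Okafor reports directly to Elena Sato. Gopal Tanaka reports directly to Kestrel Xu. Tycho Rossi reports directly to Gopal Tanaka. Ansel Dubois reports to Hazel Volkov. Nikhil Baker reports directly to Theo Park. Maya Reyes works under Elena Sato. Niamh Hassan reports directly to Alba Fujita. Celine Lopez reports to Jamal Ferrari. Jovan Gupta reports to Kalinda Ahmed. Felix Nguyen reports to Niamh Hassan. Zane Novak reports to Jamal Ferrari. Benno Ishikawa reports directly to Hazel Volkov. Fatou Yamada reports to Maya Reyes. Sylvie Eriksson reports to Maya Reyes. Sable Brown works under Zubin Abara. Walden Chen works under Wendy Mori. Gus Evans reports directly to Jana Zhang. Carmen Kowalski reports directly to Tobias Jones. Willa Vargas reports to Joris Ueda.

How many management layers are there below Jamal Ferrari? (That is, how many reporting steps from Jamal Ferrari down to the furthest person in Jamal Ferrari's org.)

2

The longest chain under Jamal Ferrari runs Jamal Ferrari → Halima Yilmaz → Sara Singh, which is 2 levels below Jamal Ferrari.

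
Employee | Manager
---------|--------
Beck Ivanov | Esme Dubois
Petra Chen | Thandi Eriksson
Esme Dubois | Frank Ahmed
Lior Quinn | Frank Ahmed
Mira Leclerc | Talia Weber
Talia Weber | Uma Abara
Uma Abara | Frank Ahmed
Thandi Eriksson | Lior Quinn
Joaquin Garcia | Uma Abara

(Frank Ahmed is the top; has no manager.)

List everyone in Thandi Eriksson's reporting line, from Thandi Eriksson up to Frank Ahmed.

Thandi Eriksson reports to Lior Quinn. Lior Quinn reports to Frank Ahmed. Frank Ahmed is at the top.

Thandi Eriksson -> Lior Quinn -> Frank Ahmed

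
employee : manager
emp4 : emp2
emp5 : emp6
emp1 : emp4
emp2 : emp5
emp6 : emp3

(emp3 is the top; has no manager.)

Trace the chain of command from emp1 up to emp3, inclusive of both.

emp1 -> emp4 -> emp2 -> emp5 -> emp6 -> emp3

emp1 reports to emp4. emp4 reports to emp2. emp2 reports to emp5. emp5 reports to emp6. emp6 reports to emp3. emp3 is at the top.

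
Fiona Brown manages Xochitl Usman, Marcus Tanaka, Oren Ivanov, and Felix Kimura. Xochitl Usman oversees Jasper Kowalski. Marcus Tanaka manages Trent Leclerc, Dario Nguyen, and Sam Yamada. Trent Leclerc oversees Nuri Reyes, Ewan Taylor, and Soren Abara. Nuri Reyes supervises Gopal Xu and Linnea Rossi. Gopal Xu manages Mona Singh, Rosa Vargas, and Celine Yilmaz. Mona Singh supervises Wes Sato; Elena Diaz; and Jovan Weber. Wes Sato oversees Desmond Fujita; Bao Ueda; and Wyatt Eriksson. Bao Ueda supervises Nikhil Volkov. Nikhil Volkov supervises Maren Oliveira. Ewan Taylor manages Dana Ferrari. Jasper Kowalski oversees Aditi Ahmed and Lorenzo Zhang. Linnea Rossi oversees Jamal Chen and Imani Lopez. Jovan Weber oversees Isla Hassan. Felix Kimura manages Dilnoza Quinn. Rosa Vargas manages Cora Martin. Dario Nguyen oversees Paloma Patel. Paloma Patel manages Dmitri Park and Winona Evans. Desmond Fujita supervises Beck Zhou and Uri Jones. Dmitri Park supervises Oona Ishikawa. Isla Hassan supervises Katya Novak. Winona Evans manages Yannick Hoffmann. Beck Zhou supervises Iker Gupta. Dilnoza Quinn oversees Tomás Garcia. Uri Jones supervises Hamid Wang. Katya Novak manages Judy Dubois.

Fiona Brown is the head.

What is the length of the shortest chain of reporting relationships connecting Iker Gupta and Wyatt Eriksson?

4

Iker Gupta is 3 levels below Wes Sato, and Wyatt Eriksson is 1 level below Wes Sato (their lowest common manager). The shortest path runs up from Iker Gupta to Wes Sato and back down to Wyatt Eriksson: 3 + 1 = 4 links.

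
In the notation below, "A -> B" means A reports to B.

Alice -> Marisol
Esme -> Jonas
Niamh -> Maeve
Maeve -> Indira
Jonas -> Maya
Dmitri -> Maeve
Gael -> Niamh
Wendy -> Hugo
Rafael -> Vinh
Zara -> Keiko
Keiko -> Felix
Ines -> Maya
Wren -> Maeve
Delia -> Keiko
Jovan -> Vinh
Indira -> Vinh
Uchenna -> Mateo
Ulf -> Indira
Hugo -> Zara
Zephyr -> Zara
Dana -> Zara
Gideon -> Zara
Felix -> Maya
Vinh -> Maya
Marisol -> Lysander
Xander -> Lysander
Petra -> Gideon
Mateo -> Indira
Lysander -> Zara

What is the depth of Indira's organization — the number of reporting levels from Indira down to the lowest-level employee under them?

3

The longest chain under Indira runs Indira → Maeve → Niamh → Gael, which is 3 levels below Indira.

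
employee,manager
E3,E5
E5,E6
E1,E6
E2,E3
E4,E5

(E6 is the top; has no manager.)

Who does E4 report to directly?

E4 reports directly to E5.

E5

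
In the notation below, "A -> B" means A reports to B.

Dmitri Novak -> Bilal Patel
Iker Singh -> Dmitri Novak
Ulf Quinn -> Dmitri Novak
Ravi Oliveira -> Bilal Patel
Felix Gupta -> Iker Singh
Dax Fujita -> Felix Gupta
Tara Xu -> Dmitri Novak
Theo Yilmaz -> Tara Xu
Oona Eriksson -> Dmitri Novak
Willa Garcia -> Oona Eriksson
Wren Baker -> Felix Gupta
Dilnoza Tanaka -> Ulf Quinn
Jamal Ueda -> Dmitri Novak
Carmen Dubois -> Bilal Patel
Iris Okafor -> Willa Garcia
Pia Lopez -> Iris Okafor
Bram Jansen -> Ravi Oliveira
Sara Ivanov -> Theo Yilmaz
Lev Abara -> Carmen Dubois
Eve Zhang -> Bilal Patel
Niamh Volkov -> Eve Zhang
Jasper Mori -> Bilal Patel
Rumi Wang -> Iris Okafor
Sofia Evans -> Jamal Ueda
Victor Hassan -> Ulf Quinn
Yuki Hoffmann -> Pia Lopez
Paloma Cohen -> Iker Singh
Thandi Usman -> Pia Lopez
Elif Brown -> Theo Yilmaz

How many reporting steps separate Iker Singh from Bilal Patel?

2

Chain from Iker Singh up to Bilal Patel: Iker Singh → Dmitri Novak → Bilal Patel. That is 2 steps up, so Iker Singh is 2 levels below Bilal Patel.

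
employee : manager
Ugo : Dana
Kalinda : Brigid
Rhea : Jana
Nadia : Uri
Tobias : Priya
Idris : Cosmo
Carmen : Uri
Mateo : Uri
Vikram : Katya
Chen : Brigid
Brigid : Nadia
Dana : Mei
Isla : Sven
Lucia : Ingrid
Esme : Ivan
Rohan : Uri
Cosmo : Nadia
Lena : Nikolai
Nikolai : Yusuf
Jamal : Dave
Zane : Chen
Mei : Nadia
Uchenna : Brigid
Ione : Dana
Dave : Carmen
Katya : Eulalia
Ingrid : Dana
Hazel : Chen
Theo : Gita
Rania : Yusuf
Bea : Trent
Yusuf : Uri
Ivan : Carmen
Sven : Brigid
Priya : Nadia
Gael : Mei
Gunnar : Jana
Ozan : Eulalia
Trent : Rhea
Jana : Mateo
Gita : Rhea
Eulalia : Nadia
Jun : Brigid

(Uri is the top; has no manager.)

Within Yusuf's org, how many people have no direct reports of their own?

2

The people in Yusuf's organization with no one reporting to them are Rania, Lena. That is 2.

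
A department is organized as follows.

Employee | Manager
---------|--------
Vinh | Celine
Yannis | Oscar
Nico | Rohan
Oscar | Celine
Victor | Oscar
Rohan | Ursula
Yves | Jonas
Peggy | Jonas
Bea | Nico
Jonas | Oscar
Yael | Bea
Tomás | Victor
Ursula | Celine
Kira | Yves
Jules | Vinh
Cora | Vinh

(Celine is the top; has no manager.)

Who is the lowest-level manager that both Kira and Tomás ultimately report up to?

Oscar

Kira's chain of managers is Yves, Jonas, Oscar, Celine. Tomás's chain of managers is Victor, Oscar, Celine. The first manager that appears in both chains is Oscar.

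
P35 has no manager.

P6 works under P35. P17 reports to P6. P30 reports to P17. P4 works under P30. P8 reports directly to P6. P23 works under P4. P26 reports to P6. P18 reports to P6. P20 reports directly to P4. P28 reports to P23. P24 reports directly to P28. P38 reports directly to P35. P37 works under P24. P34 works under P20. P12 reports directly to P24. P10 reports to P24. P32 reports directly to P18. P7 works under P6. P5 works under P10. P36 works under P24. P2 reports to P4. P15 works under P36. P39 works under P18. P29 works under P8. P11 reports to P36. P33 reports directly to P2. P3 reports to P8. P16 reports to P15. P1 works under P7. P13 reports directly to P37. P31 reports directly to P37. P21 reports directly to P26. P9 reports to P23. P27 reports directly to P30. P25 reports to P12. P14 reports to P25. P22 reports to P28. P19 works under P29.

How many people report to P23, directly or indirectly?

P23 directly manages P28, P9. Under P28: P22, P24, P36, P11, P15, P16, P10, P5, P12, P25, P14, P37, P31, P13 (14). P9 has no reports. So P23's organization is 2 direct reports plus everyone under them: 15 + 1 = 16.

16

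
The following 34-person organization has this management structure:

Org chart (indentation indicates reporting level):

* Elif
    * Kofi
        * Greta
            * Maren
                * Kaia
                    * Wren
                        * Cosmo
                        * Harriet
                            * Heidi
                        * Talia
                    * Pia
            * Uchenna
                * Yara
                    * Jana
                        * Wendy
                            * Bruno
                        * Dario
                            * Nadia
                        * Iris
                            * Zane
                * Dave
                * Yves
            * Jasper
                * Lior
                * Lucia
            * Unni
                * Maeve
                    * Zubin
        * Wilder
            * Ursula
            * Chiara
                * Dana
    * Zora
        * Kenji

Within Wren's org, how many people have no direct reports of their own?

The people in Wren's organization with no one reporting to them are Talia, Heidi, Cosmo. That is 3.

3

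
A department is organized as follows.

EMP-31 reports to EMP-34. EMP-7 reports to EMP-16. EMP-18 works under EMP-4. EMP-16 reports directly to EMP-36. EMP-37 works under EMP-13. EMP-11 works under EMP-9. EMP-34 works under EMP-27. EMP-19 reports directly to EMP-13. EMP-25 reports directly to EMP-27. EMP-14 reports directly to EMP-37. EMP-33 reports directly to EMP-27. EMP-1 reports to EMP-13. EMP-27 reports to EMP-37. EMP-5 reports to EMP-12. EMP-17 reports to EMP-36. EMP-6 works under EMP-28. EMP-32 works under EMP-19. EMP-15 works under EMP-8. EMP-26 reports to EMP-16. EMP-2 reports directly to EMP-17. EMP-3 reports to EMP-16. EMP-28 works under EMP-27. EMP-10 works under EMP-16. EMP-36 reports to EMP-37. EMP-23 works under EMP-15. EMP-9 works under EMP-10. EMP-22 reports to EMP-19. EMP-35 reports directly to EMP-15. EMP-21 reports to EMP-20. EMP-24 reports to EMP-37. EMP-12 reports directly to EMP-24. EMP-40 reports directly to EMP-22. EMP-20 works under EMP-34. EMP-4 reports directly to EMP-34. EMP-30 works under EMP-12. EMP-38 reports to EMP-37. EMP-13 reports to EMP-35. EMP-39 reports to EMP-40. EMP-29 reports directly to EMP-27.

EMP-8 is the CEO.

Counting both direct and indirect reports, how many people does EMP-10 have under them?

EMP-10 directly manages EMP-9. Under EMP-9: EMP-11 (1). That's 2 in total.

2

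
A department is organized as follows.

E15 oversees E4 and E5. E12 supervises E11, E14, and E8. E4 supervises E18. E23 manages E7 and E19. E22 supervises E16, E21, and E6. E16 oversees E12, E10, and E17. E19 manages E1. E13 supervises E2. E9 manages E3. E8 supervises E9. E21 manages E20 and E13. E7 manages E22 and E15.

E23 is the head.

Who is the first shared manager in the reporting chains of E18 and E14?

E18's chain of managers is E4, E15, E7, E23. E14's chain of managers is E12, E16, E22, E7, E23. The first manager that appears in both chains is E7.

E7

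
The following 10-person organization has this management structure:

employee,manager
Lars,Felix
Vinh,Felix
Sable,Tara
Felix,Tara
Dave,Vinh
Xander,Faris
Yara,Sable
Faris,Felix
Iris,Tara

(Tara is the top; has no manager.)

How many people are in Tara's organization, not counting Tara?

9

Tara directly manages Felix, Sable, Iris. Under Felix: Vinh, Dave, Faris, Xander, Lars (5). Under Sable: Yara (1). Iris has no reports. So Tara's organization is 3 direct reports plus everyone under them: 6 + 2 + 1 = 9.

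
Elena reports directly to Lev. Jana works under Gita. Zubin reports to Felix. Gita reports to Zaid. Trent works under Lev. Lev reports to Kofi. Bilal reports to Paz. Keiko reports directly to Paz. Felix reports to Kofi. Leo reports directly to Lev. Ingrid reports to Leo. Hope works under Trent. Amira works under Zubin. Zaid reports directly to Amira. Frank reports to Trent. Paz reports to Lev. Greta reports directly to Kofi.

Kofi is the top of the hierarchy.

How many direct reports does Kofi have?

Kofi directly manages Felix, Lev, Greta. That is 3 direct reports.

3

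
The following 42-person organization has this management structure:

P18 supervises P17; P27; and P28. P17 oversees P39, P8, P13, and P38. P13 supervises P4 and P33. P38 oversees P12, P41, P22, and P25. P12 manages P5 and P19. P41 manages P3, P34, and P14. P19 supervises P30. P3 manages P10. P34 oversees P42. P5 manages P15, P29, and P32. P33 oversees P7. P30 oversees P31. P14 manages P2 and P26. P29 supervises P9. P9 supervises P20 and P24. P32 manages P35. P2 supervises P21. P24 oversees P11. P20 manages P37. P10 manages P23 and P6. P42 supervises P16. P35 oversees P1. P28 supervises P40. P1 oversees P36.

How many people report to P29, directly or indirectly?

P29 directly manages P9. Under P9: P20, P37, P24, P11 (4). That's 5 in total.

5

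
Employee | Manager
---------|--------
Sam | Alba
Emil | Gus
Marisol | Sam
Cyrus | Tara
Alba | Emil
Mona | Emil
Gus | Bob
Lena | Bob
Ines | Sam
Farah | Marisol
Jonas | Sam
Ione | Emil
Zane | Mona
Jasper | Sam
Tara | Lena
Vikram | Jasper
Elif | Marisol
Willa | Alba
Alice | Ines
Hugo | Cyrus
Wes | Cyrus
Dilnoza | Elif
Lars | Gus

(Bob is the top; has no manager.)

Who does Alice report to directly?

Ines

Alice reports directly to Ines.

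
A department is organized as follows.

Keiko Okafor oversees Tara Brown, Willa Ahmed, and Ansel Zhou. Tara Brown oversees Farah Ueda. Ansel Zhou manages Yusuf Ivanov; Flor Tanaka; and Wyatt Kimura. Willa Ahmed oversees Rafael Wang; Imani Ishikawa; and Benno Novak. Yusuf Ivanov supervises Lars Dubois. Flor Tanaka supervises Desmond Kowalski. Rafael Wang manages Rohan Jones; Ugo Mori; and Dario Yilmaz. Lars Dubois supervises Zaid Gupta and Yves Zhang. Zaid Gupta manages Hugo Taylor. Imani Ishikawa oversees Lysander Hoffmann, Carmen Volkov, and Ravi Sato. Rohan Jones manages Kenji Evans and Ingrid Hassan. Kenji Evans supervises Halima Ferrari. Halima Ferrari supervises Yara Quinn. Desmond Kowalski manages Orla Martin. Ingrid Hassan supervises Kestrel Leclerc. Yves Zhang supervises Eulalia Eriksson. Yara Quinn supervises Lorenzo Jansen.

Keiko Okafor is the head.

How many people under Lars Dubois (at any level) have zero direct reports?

2

The people in Lars Dubois's organization with no one reporting to them are Eulalia Eriksson, Hugo Taylor. That is 2.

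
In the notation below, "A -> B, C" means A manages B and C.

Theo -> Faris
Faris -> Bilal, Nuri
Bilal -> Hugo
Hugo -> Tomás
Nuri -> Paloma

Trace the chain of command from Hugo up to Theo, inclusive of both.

Hugo -> Bilal -> Faris -> Theo

Hugo reports to Bilal. Bilal reports to Faris. Faris reports to Theo. Theo is at the top.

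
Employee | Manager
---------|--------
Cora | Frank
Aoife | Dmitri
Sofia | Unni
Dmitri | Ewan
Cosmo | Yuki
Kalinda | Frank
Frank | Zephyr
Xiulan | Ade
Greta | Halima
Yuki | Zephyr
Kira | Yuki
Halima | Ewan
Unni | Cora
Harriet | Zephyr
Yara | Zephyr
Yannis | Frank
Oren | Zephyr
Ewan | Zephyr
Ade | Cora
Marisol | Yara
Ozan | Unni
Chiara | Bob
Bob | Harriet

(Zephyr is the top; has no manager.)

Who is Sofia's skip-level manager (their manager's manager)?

Cora

Sofia reports to Unni, and Unni reports to Cora. So Sofia's skip-level manager is Cora.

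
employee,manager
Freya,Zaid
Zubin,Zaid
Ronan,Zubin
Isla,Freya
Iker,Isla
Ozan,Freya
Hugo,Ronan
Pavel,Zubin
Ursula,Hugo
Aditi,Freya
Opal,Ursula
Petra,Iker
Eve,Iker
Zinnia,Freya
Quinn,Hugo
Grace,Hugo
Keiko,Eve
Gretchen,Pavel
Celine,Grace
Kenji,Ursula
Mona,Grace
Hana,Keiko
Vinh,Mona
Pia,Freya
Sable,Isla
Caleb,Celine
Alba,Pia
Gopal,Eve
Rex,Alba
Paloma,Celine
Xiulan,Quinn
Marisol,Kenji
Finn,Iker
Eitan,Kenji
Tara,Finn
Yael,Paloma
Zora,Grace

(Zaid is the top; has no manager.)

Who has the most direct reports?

Direct-report counts: Zaid has 2; Zubin has 2; Pavel has 1; Ronan has 1; Hugo has 3; Grace has 3; Mona has 1; Celine has 2; Paloma has 1; Quinn has 1; Ursula has 2; Kenji has 2; Freya has 5; Pia has 1; Alba has 1; Isla has 2; Iker has 3; Finn has 1; Eve has 2; Keiko has 1. The largest is 5, held by Freya.

Freya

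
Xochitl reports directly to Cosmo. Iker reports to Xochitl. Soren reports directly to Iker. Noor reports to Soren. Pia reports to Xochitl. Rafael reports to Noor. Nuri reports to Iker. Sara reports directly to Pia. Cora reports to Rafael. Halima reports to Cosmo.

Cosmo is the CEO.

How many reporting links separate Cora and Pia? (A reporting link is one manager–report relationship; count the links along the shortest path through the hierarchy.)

6

Cora is 5 levels below Xochitl, and Pia is 1 level below Xochitl (their lowest common manager). The shortest path runs up from Cora to Xochitl and back down to Pia: 5 + 1 = 6 links.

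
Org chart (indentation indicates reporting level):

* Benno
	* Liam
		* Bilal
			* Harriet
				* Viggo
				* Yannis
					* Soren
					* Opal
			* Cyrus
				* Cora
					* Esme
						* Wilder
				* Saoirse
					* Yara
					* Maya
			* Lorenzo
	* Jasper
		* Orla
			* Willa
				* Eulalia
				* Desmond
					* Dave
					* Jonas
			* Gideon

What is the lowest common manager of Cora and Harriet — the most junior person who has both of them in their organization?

Cora's chain of managers is Cyrus, Bilal, Liam, Benno. Harriet's chain of managers is Bilal, Liam, Benno. The first manager that appears in both chains is Bilal.

Bilal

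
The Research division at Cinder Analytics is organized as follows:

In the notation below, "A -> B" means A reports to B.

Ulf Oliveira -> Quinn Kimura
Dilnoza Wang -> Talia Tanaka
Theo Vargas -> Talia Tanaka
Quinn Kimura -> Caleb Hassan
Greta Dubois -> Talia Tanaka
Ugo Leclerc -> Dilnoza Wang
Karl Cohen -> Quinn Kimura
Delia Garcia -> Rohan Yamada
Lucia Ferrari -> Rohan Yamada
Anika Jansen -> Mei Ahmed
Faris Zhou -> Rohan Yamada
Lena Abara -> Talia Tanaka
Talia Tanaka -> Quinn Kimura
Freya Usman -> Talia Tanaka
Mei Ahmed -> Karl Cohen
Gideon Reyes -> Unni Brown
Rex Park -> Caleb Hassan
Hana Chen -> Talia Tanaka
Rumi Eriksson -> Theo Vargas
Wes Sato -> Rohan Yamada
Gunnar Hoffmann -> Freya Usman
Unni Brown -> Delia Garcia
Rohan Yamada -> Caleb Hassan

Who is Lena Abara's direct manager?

Lena Abara reports directly to Talia Tanaka.

Talia Tanaka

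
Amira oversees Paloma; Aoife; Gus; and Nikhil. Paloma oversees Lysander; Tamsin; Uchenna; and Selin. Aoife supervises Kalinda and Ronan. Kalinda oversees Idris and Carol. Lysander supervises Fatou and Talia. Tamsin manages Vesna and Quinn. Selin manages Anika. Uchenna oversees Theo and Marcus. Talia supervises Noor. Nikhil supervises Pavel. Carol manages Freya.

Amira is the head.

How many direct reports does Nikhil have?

1

Nikhil directly manages Pavel. That is 1 direct report.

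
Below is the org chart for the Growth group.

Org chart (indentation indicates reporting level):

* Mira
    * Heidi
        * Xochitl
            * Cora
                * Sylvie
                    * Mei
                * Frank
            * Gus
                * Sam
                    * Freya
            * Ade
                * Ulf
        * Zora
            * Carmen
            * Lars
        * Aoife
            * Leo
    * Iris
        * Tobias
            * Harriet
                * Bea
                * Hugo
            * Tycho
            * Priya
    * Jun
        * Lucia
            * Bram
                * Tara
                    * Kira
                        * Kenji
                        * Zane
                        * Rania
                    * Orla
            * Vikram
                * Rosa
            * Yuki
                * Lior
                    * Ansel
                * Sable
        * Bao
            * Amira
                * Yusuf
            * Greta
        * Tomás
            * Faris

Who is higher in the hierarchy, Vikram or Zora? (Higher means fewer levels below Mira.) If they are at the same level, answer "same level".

Zora

Vikram is 3 levels below Mira; Zora is 2. Zora is higher.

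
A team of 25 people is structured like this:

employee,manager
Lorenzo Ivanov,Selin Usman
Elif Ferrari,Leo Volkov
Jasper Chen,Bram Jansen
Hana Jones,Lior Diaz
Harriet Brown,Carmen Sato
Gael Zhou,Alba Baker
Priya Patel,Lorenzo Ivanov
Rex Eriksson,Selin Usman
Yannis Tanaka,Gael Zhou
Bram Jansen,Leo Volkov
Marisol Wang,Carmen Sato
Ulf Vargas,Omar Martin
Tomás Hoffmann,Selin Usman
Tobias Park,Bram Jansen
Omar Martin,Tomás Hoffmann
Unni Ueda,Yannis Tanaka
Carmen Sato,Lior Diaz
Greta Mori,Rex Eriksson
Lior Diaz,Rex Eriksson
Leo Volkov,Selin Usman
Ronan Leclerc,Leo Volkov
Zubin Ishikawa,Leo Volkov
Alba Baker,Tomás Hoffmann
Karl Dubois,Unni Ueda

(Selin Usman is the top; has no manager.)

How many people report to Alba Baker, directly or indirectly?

4

Alba Baker directly manages Gael Zhou. Under Gael Zhou: Yannis Tanaka, Unni Ueda, Karl Dubois (3). That's 4 in total.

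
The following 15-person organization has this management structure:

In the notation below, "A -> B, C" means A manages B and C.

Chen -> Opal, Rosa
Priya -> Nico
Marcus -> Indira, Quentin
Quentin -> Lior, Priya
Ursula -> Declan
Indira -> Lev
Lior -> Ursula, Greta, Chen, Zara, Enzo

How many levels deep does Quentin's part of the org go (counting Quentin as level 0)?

3

The longest chain under Quentin runs Quentin → Lior → Chen → Rosa, which is 3 levels below Quentin.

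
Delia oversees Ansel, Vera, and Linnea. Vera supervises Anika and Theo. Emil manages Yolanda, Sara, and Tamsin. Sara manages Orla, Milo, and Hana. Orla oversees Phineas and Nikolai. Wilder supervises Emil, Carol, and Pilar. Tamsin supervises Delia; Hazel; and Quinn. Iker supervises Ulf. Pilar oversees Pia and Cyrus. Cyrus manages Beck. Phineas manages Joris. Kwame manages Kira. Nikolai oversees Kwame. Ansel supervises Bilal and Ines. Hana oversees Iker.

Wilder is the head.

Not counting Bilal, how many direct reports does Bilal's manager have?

1

Bilal reports to Ansel. Ansel's other direct reports are Ines — 1 peer.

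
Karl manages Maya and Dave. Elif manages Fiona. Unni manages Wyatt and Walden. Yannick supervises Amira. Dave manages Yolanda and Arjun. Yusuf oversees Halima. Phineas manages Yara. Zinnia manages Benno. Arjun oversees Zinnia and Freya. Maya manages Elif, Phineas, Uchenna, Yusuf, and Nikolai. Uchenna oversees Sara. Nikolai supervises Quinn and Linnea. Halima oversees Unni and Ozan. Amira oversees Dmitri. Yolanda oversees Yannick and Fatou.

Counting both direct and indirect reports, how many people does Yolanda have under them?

4

Yolanda directly manages Yannick, Fatou. Under Yannick: Amira, Dmitri (2). Fatou has no reports. So Yolanda's organization is 2 direct reports plus everyone under them: 3 + 1 = 4.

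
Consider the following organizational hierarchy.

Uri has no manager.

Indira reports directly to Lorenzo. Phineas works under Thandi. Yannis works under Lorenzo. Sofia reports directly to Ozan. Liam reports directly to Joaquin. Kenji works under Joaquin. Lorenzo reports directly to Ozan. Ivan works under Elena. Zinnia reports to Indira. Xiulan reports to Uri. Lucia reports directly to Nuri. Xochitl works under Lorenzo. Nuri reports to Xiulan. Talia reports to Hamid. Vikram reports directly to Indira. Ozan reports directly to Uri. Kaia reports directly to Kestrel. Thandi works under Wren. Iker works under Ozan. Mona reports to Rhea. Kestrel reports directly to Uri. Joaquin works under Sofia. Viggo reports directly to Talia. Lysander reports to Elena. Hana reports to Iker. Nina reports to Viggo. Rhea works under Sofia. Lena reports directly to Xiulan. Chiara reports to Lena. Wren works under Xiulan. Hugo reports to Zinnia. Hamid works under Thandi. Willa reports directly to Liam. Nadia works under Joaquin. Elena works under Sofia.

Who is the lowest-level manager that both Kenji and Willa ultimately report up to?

Kenji's chain of managers is Joaquin, Sofia, Ozan, Uri. Willa's chain of managers is Liam, Joaquin, Sofia, Ozan, Uri. The first manager that appears in both chains is Joaquin.

Joaquin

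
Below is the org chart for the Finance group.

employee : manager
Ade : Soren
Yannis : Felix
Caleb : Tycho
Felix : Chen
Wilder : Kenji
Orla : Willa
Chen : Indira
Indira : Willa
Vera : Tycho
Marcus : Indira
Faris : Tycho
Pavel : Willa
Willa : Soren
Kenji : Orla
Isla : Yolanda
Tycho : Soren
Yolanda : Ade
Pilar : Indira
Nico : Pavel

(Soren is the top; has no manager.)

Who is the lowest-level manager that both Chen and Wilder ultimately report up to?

Willa

Chen's chain of managers is Indira, Willa, Soren. Wilder's chain of managers is Kenji, Orla, Willa, Soren. The first manager that appears in both chains is Willa.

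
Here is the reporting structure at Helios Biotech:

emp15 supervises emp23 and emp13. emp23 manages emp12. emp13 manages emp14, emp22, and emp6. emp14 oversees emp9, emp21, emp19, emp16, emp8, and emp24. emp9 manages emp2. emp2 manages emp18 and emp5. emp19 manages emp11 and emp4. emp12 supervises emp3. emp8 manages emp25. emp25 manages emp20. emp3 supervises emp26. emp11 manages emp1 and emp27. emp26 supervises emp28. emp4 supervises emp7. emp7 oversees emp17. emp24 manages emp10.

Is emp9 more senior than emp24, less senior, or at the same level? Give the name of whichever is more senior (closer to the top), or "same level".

same level

Both emp9 and emp24 are 3 levels below emp15.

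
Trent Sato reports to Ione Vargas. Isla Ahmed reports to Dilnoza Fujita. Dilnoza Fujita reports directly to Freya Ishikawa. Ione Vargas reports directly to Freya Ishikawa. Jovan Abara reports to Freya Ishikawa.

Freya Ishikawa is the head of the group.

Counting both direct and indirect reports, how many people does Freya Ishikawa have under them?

Freya Ishikawa directly manages Dilnoza Fujita, Ione Vargas, Jovan Abara. Under Dilnoza Fujita: Isla Ahmed (1). Under Ione Vargas: Trent Sato (1). Jovan Abara has no reports. So Freya Ishikawa's organization is 3 direct reports plus everyone under them: 2 + 2 + 1 = 5.

5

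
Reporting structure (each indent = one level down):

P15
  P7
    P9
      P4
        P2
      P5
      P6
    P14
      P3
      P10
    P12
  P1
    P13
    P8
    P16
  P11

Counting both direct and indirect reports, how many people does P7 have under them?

P7 directly manages P9, P14, P12. Under P9: P6, P5, P4, P2 (4). Under P14: P10, P3 (2). P12 has no reports. So P7's organization is 3 direct reports plus everyone under them: 5 + 3 + 1 = 9.

9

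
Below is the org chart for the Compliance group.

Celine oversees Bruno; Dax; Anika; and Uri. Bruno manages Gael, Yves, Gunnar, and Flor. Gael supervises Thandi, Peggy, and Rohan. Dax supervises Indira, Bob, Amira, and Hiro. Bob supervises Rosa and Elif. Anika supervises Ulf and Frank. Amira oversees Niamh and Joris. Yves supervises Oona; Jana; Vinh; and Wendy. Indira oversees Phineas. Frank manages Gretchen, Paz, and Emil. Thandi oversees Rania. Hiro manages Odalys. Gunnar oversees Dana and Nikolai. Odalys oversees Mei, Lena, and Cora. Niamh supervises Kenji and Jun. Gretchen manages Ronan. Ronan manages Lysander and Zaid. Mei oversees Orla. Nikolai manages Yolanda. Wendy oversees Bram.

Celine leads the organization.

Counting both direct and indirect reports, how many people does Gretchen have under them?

3

Gretchen directly manages Ronan. Under Ronan: Lysander, Zaid (2). That's 3 in total.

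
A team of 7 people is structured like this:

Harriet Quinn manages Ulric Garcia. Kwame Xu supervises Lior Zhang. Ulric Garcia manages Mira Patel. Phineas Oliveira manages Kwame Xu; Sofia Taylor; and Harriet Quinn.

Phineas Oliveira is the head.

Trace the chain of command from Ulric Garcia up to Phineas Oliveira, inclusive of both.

Ulric Garcia reports to Harriet Quinn. Harriet Quinn reports to Phineas Oliveira. Phineas Oliveira is at the top.

Ulric Garcia -> Harriet Quinn -> Phineas Oliveira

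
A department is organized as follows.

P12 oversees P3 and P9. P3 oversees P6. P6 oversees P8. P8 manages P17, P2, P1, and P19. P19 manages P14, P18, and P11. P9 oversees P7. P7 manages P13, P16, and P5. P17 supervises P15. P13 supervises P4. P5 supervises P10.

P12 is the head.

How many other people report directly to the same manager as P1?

P1 reports to P8. P8's other direct reports are P19, P17, P2 — 3 peers.

3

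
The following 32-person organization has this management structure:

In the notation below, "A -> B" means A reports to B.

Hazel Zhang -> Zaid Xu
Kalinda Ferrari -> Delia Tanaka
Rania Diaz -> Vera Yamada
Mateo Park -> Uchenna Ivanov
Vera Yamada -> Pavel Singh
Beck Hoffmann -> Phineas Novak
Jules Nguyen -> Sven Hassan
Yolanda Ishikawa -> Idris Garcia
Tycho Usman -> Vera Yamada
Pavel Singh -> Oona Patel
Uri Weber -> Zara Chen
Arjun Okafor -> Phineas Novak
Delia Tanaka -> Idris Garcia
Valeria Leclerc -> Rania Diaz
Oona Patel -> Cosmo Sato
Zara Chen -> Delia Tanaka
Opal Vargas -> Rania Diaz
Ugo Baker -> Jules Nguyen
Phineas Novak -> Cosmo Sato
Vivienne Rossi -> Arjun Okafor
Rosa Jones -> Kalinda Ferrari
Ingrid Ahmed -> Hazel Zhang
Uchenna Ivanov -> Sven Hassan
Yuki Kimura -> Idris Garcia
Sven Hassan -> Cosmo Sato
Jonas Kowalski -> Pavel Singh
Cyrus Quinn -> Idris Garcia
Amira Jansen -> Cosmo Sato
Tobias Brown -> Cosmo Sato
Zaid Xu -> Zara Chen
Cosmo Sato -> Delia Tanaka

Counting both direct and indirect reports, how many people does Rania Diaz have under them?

Rania Diaz directly manages Opal Vargas, Valeria Leclerc. Opal Vargas has no reports. Valeria Leclerc has no reports. So Rania Diaz's organization is 2 direct reports plus everyone under them: 1 + 1 = 2.

2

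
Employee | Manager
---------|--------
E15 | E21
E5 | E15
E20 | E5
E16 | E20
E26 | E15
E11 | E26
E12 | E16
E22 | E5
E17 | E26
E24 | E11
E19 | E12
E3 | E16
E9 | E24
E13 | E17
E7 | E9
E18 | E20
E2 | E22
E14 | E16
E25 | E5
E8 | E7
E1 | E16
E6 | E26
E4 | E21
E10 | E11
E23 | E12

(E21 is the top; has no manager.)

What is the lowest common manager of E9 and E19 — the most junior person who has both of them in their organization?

E15

E9's chain of managers is E24, E11, E26, E15, E21. E19's chain of managers is E12, E16, E20, E5, E15, E21. The first manager that appears in both chains is E15.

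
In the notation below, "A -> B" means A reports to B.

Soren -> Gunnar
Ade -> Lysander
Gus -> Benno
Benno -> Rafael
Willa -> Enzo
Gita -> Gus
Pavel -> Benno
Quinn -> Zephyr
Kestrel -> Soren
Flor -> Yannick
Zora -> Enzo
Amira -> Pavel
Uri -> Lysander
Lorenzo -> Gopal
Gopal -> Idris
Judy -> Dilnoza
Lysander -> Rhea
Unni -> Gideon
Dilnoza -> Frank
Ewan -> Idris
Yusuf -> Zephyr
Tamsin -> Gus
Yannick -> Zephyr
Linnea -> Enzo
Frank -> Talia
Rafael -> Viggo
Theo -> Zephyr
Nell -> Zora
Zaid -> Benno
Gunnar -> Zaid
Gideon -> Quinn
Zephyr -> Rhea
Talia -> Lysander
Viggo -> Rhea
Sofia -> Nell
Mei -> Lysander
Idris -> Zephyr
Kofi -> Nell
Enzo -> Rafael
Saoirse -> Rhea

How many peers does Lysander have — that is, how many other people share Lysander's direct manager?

3

Lysander reports to Rhea. Rhea's other direct reports are Zephyr, Viggo, Saoirse — 3 peers.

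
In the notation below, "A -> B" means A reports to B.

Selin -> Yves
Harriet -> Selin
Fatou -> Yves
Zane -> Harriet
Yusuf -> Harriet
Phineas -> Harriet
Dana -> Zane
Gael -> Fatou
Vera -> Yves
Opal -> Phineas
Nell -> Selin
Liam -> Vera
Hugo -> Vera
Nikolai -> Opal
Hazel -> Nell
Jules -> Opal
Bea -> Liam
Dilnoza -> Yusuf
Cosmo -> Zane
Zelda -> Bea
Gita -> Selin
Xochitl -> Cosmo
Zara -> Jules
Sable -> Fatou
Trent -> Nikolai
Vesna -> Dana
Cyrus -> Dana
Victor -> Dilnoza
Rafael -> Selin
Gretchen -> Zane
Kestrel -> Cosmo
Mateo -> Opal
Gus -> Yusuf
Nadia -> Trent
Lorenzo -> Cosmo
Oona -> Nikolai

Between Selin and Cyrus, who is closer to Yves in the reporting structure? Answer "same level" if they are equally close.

Selin

Selin is 1 level below Yves; Cyrus is 5. Selin is higher.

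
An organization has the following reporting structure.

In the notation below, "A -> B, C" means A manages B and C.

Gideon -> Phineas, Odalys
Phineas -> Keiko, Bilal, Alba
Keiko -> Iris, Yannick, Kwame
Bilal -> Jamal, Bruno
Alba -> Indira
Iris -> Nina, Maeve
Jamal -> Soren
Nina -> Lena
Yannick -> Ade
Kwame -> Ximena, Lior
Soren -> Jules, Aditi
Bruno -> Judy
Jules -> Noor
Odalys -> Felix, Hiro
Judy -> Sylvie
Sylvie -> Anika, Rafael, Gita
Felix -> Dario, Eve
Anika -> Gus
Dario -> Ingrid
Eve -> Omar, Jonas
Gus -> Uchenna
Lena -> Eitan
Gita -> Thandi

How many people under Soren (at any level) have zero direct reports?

2

The people in Soren's organization with no one reporting to them are Aditi, Noor. That is 2.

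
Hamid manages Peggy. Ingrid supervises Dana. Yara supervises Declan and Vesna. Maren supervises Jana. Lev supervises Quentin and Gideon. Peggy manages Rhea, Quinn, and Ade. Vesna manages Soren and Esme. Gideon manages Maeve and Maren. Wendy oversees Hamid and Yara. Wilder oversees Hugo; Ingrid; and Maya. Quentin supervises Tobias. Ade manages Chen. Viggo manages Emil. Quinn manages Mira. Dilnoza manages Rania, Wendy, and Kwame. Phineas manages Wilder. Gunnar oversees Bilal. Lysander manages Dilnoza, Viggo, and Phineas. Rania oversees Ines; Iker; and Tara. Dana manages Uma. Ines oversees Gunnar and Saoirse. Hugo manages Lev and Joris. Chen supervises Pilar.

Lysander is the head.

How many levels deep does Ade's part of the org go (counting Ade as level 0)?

2

The longest chain under Ade runs Ade → Chen → Pilar, which is 2 levels below Ade.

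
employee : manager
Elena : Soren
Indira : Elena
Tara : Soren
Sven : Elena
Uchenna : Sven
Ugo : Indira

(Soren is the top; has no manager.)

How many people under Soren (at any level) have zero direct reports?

The people in Soren's organization with no one reporting to them are Tara, Uchenna, Ugo. That is 3.

3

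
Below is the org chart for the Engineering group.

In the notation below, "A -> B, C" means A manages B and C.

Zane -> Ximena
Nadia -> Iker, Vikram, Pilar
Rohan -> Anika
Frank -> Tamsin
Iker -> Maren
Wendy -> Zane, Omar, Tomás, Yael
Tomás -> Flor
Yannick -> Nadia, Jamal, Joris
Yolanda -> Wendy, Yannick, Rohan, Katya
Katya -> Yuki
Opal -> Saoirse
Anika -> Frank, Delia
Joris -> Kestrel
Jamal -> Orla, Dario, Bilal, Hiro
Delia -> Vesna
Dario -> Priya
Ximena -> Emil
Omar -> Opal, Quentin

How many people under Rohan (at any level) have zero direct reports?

2

The people in Rohan's organization with no one reporting to them are Vesna, Tamsin. That is 2.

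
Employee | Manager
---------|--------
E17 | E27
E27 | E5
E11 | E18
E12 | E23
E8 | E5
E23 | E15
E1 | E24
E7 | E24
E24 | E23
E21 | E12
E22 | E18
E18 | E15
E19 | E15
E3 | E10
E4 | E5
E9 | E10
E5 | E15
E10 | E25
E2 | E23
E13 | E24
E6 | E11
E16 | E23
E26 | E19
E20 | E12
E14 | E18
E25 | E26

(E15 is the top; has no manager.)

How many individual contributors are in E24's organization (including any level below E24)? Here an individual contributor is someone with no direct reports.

3

The people in E24's organization with no one reporting to them are E1, E13, E7. That is 3.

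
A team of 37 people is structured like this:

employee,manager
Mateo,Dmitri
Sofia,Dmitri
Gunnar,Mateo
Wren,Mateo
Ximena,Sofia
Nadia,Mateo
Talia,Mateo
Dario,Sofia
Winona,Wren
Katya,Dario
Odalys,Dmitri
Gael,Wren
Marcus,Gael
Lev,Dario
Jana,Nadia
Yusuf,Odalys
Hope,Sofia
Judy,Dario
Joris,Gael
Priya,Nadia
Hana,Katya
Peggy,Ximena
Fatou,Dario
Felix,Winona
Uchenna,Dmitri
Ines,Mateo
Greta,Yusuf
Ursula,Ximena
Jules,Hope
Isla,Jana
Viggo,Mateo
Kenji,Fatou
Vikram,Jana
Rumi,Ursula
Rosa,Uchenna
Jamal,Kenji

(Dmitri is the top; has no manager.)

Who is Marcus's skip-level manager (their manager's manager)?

Marcus reports to Gael, and Gael reports to Wren. So Marcus's skip-level manager is Wren.

Wren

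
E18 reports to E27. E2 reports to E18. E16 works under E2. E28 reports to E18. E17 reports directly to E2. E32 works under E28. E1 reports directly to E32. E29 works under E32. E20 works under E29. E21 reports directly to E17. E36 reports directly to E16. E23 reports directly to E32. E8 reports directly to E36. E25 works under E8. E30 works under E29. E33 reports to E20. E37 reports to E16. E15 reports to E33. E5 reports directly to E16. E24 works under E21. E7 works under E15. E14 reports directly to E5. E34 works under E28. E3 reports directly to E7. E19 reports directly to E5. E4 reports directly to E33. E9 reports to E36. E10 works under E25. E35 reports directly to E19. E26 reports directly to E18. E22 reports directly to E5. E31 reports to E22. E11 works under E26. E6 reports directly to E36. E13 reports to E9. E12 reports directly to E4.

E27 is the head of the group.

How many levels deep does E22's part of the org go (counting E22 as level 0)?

1

The longest chain under E22 runs E22 → E31, which is 1 level below E22.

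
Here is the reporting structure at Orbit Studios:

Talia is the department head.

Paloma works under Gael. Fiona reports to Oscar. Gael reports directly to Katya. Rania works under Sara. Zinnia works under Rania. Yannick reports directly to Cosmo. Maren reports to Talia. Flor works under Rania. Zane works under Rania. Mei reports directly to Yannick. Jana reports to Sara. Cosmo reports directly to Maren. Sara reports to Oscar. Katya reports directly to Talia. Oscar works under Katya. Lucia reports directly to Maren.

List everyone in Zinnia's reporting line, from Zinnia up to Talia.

Zinnia -> Rania -> Sara -> Oscar -> Katya -> Talia

Zinnia reports to Rania. Rania reports to Sara. Sara reports to Oscar. Oscar reports to Katya. Katya reports to Talia. Talia is at the top.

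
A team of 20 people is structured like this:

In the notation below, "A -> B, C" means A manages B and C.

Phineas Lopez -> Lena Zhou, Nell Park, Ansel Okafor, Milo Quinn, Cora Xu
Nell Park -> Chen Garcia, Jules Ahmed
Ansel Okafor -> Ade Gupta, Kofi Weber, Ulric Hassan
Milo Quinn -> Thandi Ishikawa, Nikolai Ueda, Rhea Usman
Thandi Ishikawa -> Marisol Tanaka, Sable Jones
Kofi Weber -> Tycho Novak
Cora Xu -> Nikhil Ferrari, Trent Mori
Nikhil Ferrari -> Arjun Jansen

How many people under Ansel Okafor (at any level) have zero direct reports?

The people in Ansel Okafor's organization with no one reporting to them are Ulric Hassan, Tycho Novak, Ade Gupta. That is 3.

3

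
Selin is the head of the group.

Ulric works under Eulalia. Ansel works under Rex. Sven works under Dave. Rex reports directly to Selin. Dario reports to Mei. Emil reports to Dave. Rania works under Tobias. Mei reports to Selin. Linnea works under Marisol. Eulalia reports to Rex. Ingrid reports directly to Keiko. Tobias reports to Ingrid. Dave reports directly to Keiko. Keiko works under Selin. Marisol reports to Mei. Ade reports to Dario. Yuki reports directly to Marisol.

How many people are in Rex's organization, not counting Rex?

3

Rex directly manages Ansel, Eulalia. Ansel has no reports. Under Eulalia: Ulric (1). So Rex's organization is 2 direct reports plus everyone under them: 1 + 2 = 3.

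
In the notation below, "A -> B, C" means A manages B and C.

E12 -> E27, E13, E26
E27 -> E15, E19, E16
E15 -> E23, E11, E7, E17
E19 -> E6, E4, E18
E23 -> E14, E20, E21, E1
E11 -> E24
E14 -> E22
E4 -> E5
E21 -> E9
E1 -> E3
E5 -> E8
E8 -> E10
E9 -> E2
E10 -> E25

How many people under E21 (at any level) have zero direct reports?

1

The only person in E21's organization with no one reporting to them is E2. That is 1.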